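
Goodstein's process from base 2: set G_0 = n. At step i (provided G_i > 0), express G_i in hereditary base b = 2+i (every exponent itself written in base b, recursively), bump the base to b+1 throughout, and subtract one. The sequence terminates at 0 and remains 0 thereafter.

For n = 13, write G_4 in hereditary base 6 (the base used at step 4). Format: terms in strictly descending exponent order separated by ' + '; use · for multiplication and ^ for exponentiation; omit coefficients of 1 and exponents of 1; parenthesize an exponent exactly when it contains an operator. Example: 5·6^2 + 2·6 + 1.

G_0 = 13. HB_2(13) = 2^(2 + 1) + 2^2 + 1. Bump = 109. G_1 = 108.
G_1 = 108. HB_3(108) = 3^(3 + 1) + 3^3. Bump = 1280. G_2 = 1279.
G_2 = 1279. HB_4(1279) = 4^(4 + 1) + 3·4^3 + 3·4^2 + 3·4 + 3. Bump = 16093. G_3 = 16092.
G_3 = 16092. HB_5(16092) = 5^(5 + 1) + 3·5^3 + 3·5^2 + 3·5 + 2. Bump = 280712. G_4 = 280711.

6^(6 + 1) + 3·6^3 + 3·6^2 + 3·6 + 1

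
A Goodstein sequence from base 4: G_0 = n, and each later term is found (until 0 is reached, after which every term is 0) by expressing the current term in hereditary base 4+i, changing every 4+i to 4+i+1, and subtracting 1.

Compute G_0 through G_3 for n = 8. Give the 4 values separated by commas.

8 —HB4→ 2·4 —bump→ 2·5 = 10 —(−1)→ 9
9 —HB5→ 5 + 4 —bump→ 6 + 4 = 10 —(−1)→ 9
9 —HB6→ 6 + 3 —bump→ 7 + 3 = 10 —(−1)→ 9

8, 9, 9, 9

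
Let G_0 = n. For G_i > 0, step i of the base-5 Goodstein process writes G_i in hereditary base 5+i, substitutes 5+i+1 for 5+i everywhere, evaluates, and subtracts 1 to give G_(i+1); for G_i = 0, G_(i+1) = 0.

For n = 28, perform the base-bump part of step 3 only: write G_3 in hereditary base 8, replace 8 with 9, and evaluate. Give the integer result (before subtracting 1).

G_0 = 28. HB_5(28) = 5^2 + 3. Bump = 39. G_1 = 38.
G_1 = 38. HB_6(38) = 6^2 + 2. Bump = 51. G_2 = 50.
G_2 = 50. HB_7(50) = 7^2 + 1. Bump = 65. G_3 = 64.
G_3 = 64. HB_8(64) = 8^2. Bump = 81. G_4 = 80.

81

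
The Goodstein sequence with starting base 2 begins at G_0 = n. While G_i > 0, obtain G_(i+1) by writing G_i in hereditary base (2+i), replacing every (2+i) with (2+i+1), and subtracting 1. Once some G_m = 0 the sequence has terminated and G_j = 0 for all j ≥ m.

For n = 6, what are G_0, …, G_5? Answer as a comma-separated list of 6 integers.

6 —HB2→ 2^2 + 2 —bump→ 3^3 + 3 = 30 —(−1)→ 29
29 —HB3→ 3^3 + 2 —bump→ 4^4 + 2 = 258 —(−1)→ 257
257 —HB4→ 4^4 + 1 —bump→ 5^5 + 1 = 3126 —(−1)→ 3125
3125 —HB5→ 5^5 —bump→ 6^6 = 46656 —(−1)→ 46655
46655 —HB6→ 5·6^5 + 5·6^4 + 5·6^3 + 5·6^2 + 5·6 + 5 —bump→ 5·7^5 + 5·7^4 + 5·7^3 + 5·7^2 + 5·7 + 5 = 98040 —(−1)→ 98039

6, 29, 257, 3125, 46655, 98039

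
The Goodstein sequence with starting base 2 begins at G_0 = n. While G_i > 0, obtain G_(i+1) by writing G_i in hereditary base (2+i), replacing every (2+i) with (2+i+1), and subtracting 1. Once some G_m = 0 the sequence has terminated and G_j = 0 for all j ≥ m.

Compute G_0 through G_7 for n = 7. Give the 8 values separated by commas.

G_0=7  [base 2] 2^2 + 2 + 1  →[2↦3]→  3^3 + 3 + 1 = 31  −1 ⇒ G_1=30
G_1=30  [base 3] 3^3 + 3  →[3↦4]→  4^4 + 4 = 260  −1 ⇒ G_2=259
G_2=259  [base 4] 4^4 + 3  →[4↦5]→  5^5 + 3 = 3128  −1 ⇒ G_3=3127
G_3=3127  [base 5] 5^5 + 2  →[5↦6]→  6^6 + 2 = 46658  −1 ⇒ G_4=46657
G_4=46657  [base 6] 6^6 + 1  →[6↦7]→  7^7 + 1 = 823544  −1 ⇒ G_5=823543
G_5=823543  [base 7] 7^7  →[7↦8]→  8^8 = 16777216  −1 ⇒ G_6=16777215
G_6=16777215  [base 8] 7·8^7 + 7·8^6 + 7·8^5 + 7·8^4 + 7·8^3 + 7·8^2 + 7·8 + 7  →[8↦9]→  7·9^7 + 7·9^6 + 7·9^5 + 7·9^4 + 7·9^3 + 7·9^2 + 7·9 + 7 = 37665880  −1 ⇒ G_7=37665879

7, 30, 259, 3127, 46657, 823543, 16777215, 37665879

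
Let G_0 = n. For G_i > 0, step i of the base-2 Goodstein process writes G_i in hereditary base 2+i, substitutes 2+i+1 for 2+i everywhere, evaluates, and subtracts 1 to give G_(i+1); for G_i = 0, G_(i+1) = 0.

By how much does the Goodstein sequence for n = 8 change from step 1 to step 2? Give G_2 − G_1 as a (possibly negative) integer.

step 0: 8 = 2^(2 + 1); sub 3 for 2: 3^(3 + 1); = 81; G_1 = 81−1 = 80
step 1: 80 = 2·3^3 + 2·3^2 + 2·3 + 2; sub 4 for 3: 2·4^4 + 2·4^2 + 2·4 + 2; = 554; G_2 = 554−1 = 553

473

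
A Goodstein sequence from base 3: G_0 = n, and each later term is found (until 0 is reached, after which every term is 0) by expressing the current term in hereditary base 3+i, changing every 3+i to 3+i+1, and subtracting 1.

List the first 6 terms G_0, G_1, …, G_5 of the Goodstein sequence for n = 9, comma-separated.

G_0 = 9. HB_3(9) = 3^2. Bump = 16. G_1 = 15.
G_1 = 15. HB_4(15) = 3·4 + 3. Bump = 18. G_2 = 17.
G_2 = 17. HB_5(17) = 3·5 + 2. Bump = 20. G_3 = 19.
G_3 = 19. HB_6(19) = 3·6 + 1. Bump = 22. G_4 = 21.
G_4 = 21. HB_7(21) = 3·7. Bump = 24. G_5 = 23.

9, 15, 17, 19, 21, 23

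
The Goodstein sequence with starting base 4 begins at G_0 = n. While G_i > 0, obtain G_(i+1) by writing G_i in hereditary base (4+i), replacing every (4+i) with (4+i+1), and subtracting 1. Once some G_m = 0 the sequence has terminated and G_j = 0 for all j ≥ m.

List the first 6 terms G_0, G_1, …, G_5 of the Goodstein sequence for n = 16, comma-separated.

(0) 16|_4 = 4^2 ↦ 5^2|_5 = 25 ⇒ 24
(1) 24|_5 = 4·5 + 4 ↦ 4·6 + 4|_6 = 28 ⇒ 27
(2) 27|_6 = 4·6 + 3 ↦ 4·7 + 3|_7 = 31 ⇒ 30
(3) 30|_7 = 4·7 + 2 ↦ 4·8 + 2|_8 = 34 ⇒ 33
(4) 33|_8 = 4·8 + 1 ↦ 4·9 + 1|_9 = 37 ⇒ 36

16, 24, 27, 30, 33, 36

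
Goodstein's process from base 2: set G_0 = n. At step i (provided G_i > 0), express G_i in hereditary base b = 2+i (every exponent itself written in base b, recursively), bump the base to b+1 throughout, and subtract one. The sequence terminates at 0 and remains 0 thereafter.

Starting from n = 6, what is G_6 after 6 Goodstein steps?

187243

[0] 6 ≡ 2^2 + 2 (base 2). Lift 3: 30. −1: 29.
[1] 29 ≡ 3^3 + 2 (base 3). Lift 4: 258. −1: 257.
[2] 257 ≡ 4^4 + 1 (base 4). Lift 5: 3126. −1: 3125.
[3] 3125 ≡ 5^5 (base 5). Lift 6: 46656. −1: 46655.
[4] 46655 ≡ 5·6^5 + 5·6^4 + 5·6^3 + 5·6^2 + 5·6 + 5 (base 6). Lift 7: 98040. −1: 98039.
[5] 98039 ≡ 5·7^5 + 5·7^4 + 5·7^3 + 5·7^2 + 5·7 + 4 (base 7). Lift 8: 187244. −1: 187243.
[6] 187243 ≡ 5·8^5 + 5·8^4 + 5·8^3 + 5·8^2 + 5·8 + 3 (base 8). Lift 9: 332148. −1: 332147.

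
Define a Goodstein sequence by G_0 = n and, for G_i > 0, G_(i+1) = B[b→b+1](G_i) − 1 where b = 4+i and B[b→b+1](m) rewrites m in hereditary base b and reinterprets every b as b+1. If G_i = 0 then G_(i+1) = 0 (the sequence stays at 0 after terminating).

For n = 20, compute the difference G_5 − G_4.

16

i=0: 20 = 4^2 + 4 (b=4); 4→5: 5^2 + 5 = 30; 30−1 = 29
i=1: 29 = 5^2 + 4 (b=5); 5→6: 6^2 + 4 = 40; 40−1 = 39
i=2: 39 = 6^2 + 3 (b=6); 6→7: 7^2 + 3 = 52; 52−1 = 51
i=3: 51 = 7^2 + 2 (b=7); 7→8: 8^2 + 2 = 66; 66−1 = 65
i=4: 65 = 8^2 + 1 (b=8); 8→9: 9^2 + 1 = 82; 82−1 = 81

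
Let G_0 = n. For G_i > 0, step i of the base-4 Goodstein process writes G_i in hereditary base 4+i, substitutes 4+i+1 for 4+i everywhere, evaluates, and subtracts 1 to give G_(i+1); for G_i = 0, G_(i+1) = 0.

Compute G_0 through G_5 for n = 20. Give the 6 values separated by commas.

20, 29, 39, 51, 65, 81

G_0=20  [base 4] 4^2 + 4  →[4↦5]→  5^2 + 5 = 30  −1 ⇒ G_1=29
G_1=29  [base 5] 5^2 + 4  →[5↦6]→  6^2 + 4 = 40  −1 ⇒ G_2=39
G_2=39  [base 6] 6^2 + 3  →[6↦7]→  7^2 + 3 = 52  −1 ⇒ G_3=51
G_3=51  [base 7] 7^2 + 2  →[7↦8]→  8^2 + 2 = 66  −1 ⇒ G_4=65
G_4=65  [base 8] 8^2 + 1  →[8↦9]→  9^2 + 1 = 82  −1 ⇒ G_5=81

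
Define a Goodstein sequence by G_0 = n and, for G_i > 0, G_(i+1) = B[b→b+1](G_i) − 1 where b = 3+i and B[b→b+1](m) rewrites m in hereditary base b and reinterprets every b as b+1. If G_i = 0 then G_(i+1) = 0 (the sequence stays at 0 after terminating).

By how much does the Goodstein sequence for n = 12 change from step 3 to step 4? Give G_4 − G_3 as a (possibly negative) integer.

G_0 = 12. HB_3(12) = 3^2 + 3. Bump = 20. G_1 = 19.
G_1 = 19. HB_4(19) = 4^2 + 3. Bump = 28. G_2 = 27.
G_2 = 27. HB_5(27) = 5^2 + 2. Bump = 38. G_3 = 37.
G_3 = 37. HB_6(37) = 6^2 + 1. Bump = 50. G_4 = 49.

12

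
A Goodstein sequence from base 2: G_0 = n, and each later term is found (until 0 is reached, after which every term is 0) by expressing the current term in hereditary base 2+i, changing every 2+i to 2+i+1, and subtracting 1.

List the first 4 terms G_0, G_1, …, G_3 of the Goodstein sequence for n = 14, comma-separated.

[0] 14 ≡ 2^(2 + 1) + 2^2 + 2 (base 2). Lift 3: 111. −1: 110.
[1] 110 ≡ 3^(3 + 1) + 3^3 + 2 (base 3). Lift 4: 1282. −1: 1281.
[2] 1281 ≡ 4^(4 + 1) + 4^4 + 1 (base 4). Lift 5: 18751. −1: 18750.

14, 110, 1281, 18750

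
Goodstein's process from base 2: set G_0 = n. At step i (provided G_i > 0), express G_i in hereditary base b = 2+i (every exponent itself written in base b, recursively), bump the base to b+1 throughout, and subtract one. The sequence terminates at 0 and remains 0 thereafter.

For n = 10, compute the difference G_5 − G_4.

3935819

i=0: 10 = 2^(2 + 1) + 2 (b=2); 2→3: 3^(3 + 1) + 3 = 84; 84−1 = 83
i=1: 83 = 3^(3 + 1) + 2 (b=3); 3→4: 4^(4 + 1) + 2 = 1026; 1026−1 = 1025
i=2: 1025 = 4^(4 + 1) + 1 (b=4); 4→5: 5^(5 + 1) + 1 = 15626; 15626−1 = 15625
i=3: 15625 = 5^(5 + 1) (b=5); 5→6: 6^(6 + 1) = 279936; 279936−1 = 279935
i=4: 279935 = 5·6^6 + 5·6^5 + 5·6^4 + 5·6^3 + 5·6^2 + 5·6 + 5 (b=6); 6→7: 5·7^7 + 5·7^5 + 5·7^4 + 5·7^3 + 5·7^2 + 5·7 + 5 = 4215755; 4215755−1 = 4215754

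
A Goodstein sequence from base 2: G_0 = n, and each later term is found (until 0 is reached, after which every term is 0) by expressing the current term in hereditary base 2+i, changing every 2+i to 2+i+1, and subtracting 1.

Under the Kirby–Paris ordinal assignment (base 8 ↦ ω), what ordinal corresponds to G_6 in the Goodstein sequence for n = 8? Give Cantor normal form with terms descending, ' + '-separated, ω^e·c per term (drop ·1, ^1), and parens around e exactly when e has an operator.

ω^ω·2 + ω^2·2 + ω + 3

step 0: 8 = 2^(2 + 1); sub 3 for 2: 3^(3 + 1); = 81; G_1 = 81−1 = 80
step 1: 80 = 2·3^3 + 2·3^2 + 2·3 + 2; sub 4 for 3: 2·4^4 + 2·4^2 + 2·4 + 2; = 554; G_2 = 554−1 = 553
step 2: 553 = 2·4^4 + 2·4^2 + 2·4 + 1; sub 5 for 4: 2·5^5 + 2·5^2 + 2·5 + 1; = 6311; G_3 = 6311−1 = 6310
step 3: 6310 = 2·5^5 + 2·5^2 + 2·5; sub 6 for 5: 2·6^6 + 2·6^2 + 2·6; = 93396; G_4 = 93396−1 = 93395
step 4: 93395 = 2·6^6 + 2·6^2 + 6 + 5; sub 7 for 6: 2·7^7 + 2·7^2 + 7 + 5; = 1647196; G_5 = 1647196−1 = 1647195
step 5: 1647195 = 2·7^7 + 2·7^2 + 7 + 4; sub 8 for 7: 2·8^8 + 2·8^2 + 8 + 4; = 33554572; G_6 = 33554572−1 = 33554571
step 6: 33554571 = 2·8^8 + 2·8^2 + 8 + 3; sub 9 for 8: 2·9^9 + 2·9^2 + 9 + 3; = 774841152; G_7 = 774841152−1 = 774841151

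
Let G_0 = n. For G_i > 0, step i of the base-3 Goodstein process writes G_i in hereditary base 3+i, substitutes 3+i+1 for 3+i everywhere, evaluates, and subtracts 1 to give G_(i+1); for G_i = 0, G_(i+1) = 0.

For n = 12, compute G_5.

63

i=0: 12 = 3^2 + 3 (b=3); 3→4: 4^2 + 4 = 20; 20−1 = 19
i=1: 19 = 4^2 + 3 (b=4); 4→5: 5^2 + 3 = 28; 28−1 = 27
i=2: 27 = 5^2 + 2 (b=5); 5→6: 6^2 + 2 = 38; 38−1 = 37
i=3: 37 = 6^2 + 1 (b=6); 6→7: 7^2 + 1 = 50; 50−1 = 49
i=4: 49 = 7^2 (b=7); 7→8: 8^2 = 64; 64−1 = 63
i=5: 63 = 7·8 + 7 (b=8); 8→9: 7·9 + 7 = 70; 70−1 = 69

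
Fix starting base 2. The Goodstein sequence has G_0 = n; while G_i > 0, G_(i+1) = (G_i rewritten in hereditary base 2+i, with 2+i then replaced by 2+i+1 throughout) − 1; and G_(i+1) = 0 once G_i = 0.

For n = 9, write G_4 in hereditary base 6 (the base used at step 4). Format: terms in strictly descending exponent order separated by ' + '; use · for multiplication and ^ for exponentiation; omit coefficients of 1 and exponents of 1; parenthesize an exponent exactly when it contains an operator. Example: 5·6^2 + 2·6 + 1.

3·6^6 + 3·6^3 + 3·6^2 + 3·6 + 1

[0] 9 ≡ 2^(2 + 1) + 1 (base 2). Lift 3: 82. −1: 81.
[1] 81 ≡ 3^(3 + 1) (base 3). Lift 4: 1024. −1: 1023.
[2] 1023 ≡ 3·4^4 + 3·4^3 + 3·4^2 + 3·4 + 3 (base 4). Lift 5: 9843. −1: 9842.
[3] 9842 ≡ 3·5^5 + 3·5^3 + 3·5^2 + 3·5 + 2 (base 5). Lift 6: 140744. −1: 140743.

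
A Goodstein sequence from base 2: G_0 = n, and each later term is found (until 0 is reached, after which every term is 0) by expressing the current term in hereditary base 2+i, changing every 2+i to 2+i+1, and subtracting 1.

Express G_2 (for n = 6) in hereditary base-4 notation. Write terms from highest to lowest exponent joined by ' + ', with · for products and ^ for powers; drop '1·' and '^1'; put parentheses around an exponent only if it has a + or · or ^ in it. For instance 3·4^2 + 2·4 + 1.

i=0: 6 = 2^2 + 2 (b=2); 2→3: 3^3 + 3 = 30; 30−1 = 29
i=1: 29 = 3^3 + 2 (b=3); 3→4: 4^4 + 2 = 258; 258−1 = 257
i=2: 257 = 4^4 + 1 (b=4); 4→5: 5^5 + 1 = 3126; 3126−1 = 3125

4^4 + 1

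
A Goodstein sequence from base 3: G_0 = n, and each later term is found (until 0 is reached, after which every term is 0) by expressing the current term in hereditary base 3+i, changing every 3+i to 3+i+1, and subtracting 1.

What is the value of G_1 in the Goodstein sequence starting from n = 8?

G_0 = 8. HB_3(8) = 2·3 + 2. Bump = 10. G_1 = 9.
G_1 = 9. HB_4(9) = 2·4 + 1. Bump = 11. G_2 = 10.

9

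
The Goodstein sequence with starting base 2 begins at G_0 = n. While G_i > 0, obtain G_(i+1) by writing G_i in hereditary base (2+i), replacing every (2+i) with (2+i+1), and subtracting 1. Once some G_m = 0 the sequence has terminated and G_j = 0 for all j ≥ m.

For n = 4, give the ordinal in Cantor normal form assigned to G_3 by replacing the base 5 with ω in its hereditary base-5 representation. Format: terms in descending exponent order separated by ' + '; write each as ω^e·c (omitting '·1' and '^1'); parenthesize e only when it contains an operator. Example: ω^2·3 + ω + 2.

ω^2·2 + ω·2

(0) 4|_2 = 2^2 ↦ 3^3|_3 = 27 ⇒ 26
(1) 26|_3 = 2·3^2 + 2·3 + 2 ↦ 2·4^2 + 2·4 + 2|_4 = 42 ⇒ 41
(2) 41|_4 = 2·4^2 + 2·4 + 1 ↦ 2·5^2 + 2·5 + 1|_5 = 61 ⇒ 60
(3) 60|_5 = 2·5^2 + 2·5 ↦ 2·6^2 + 2·6|_6 = 84 ⇒ 83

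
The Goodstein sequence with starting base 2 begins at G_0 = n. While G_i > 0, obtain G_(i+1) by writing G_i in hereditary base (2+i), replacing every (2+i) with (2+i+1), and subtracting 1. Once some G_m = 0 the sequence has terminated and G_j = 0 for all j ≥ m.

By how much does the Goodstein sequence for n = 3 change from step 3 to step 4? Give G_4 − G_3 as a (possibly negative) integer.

G_0 = 3. HB_2(3) = 2 + 1. Bump = 4. G_1 = 3.
G_1 = 3. HB_3(3) = 3. Bump = 4. G_2 = 3.
G_2 = 3. HB_4(3) = 3. Bump = 3. G_3 = 2.
G_3 = 2. HB_5(2) = 2. Bump = 2. G_4 = 1.

-1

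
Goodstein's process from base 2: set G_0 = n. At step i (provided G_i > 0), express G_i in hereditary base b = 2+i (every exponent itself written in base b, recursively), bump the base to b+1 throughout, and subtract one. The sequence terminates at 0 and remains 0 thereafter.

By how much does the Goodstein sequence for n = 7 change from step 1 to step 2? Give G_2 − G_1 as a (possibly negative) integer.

229

step 0: 7 = 2^2 + 2 + 1; sub 3 for 2: 3^3 + 3 + 1; = 31; G_1 = 31−1 = 30
step 1: 30 = 3^3 + 3; sub 4 for 3: 4^4 + 4; = 260; G_2 = 260−1 = 259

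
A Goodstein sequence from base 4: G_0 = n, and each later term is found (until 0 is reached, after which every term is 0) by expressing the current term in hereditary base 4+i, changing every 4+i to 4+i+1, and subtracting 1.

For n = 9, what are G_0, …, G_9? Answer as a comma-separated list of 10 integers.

9, 10, 11, 11, 11, 11, 11, 11, 11, 10

step 0: 9 = 2·4 + 1; sub 5 for 4: 2·5 + 1; = 11; G_1 = 11−1 = 10
step 1: 10 = 2·5; sub 6 for 5: 2·6; = 12; G_2 = 12−1 = 11
step 2: 11 = 6 + 5; sub 7 for 6: 7 + 5; = 12; G_3 = 12−1 = 11
step 3: 11 = 7 + 4; sub 8 for 7: 8 + 4; = 12; G_4 = 12−1 = 11
step 4: 11 = 8 + 3; sub 9 for 8: 9 + 3; = 12; G_5 = 12−1 = 11
step 5: 11 = 9 + 2; sub 10 for 9: 10 + 2; = 12; G_6 = 12−1 = 11
step 6: 11 = 10 + 1; sub 11 for 10: 11 + 1; = 12; G_7 = 12−1 = 11
step 7: 11 = 11; sub 12 for 11: 12; = 12; G_8 = 12−1 = 11
step 8: 11 = 11; sub 13 for 12: 11; = 11; G_9 = 11−1 = 10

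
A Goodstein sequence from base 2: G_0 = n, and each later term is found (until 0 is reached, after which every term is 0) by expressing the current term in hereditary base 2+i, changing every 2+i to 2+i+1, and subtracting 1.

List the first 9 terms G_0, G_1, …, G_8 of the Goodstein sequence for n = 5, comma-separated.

5, 27, 255, 467, 775, 1197, 1751, 2454, 3325

step 0: 5 = 2^2 + 1; sub 3 for 2: 3^3 + 1; = 28; G_1 = 28−1 = 27
step 1: 27 = 3^3; sub 4 for 3: 4^4; = 256; G_2 = 256−1 = 255
step 2: 255 = 3·4^3 + 3·4^2 + 3·4 + 3; sub 5 for 4: 3·5^3 + 3·5^2 + 3·5 + 3; = 468; G_3 = 468−1 = 467
step 3: 467 = 3·5^3 + 3·5^2 + 3·5 + 2; sub 6 for 5: 3·6^3 + 3·6^2 + 3·6 + 2; = 776; G_4 = 776−1 = 775
step 4: 775 = 3·6^3 + 3·6^2 + 3·6 + 1; sub 7 for 6: 3·7^3 + 3·7^2 + 3·7 + 1; = 1198; G_5 = 1198−1 = 1197
step 5: 1197 = 3·7^3 + 3·7^2 + 3·7; sub 8 for 7: 3·8^3 + 3·8^2 + 3·8; = 1752; G_6 = 1752−1 = 1751
step 6: 1751 = 3·8^3 + 3·8^2 + 2·8 + 7; sub 9 for 8: 3·9^3 + 3·9^2 + 2·9 + 7; = 2455; G_7 = 2455−1 = 2454
step 7: 2454 = 3·9^3 + 3·9^2 + 2·9 + 6; sub 10 for 9: 3·10^3 + 3·10^2 + 2·10 + 6; = 3326; G_8 = 3326−1 = 3325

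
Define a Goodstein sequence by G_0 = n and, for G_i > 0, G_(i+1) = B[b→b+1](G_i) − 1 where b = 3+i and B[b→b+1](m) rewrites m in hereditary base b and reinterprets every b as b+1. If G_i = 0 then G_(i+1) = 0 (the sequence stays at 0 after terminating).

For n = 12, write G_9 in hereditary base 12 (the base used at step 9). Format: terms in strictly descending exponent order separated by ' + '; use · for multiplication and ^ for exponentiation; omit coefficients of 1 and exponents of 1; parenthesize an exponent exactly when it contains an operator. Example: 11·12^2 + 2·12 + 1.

G_0 = 12. HB_3(12) = 3^2 + 3. Bump = 20. G_1 = 19.
G_1 = 19. HB_4(19) = 4^2 + 3. Bump = 28. G_2 = 27.
G_2 = 27. HB_5(27) = 5^2 + 2. Bump = 38. G_3 = 37.
G_3 = 37. HB_6(37) = 6^2 + 1. Bump = 50. G_4 = 49.
G_4 = 49. HB_7(49) = 7^2. Bump = 64. G_5 = 63.
G_5 = 63. HB_8(63) = 7·8 + 7. Bump = 70. G_6 = 69.
G_6 = 69. HB_9(69) = 7·9 + 6. Bump = 76. G_7 = 75.
G_7 = 75. HB_10(75) = 7·10 + 5. Bump = 82. G_8 = 81.
G_8 = 81. HB_11(81) = 7·11 + 4. Bump = 88. G_9 = 87.

7·12 + 3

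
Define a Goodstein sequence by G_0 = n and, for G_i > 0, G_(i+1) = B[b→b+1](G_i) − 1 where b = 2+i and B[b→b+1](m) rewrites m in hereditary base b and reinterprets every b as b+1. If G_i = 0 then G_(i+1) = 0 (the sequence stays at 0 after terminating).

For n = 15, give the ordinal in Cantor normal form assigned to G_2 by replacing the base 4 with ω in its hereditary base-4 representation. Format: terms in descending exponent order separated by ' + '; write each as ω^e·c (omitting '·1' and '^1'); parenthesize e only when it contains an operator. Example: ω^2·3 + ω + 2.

15 —HB2→ 2^(2 + 1) + 2^2 + 2 + 1 —bump→ 3^(3 + 1) + 3^3 + 3 + 1 = 112 —(−1)→ 111
111 —HB3→ 3^(3 + 1) + 3^3 + 3 —bump→ 4^(4 + 1) + 4^4 + 4 = 1284 —(−1)→ 1283

ω^(ω + 1) + ω^ω + 3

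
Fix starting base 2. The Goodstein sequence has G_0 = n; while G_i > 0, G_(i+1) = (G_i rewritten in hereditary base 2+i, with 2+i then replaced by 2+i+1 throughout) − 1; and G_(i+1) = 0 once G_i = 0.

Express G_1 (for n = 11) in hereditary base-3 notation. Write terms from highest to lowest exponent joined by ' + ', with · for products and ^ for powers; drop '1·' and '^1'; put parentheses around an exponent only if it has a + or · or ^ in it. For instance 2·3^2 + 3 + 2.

3^(3 + 1) + 3

base 2: 11 = 2^(2 + 1) + 2 + 1; at 3: 3^(3 + 1) + 3 + 1 = 85; next = 84
base 3: 84 = 3^(3 + 1) + 3; at 4: 4^(4 + 1) + 4 = 1028; next = 1027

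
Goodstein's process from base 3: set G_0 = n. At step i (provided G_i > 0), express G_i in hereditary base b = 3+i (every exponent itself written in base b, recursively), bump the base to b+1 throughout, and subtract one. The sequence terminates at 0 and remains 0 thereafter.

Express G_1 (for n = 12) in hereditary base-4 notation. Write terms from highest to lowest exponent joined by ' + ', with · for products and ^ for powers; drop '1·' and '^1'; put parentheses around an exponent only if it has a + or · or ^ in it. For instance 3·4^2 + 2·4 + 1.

4^2 + 3

step 0: 12 = 3^2 + 3; sub 4 for 3: 4^2 + 4; = 20; G_1 = 20−1 = 19
step 1: 19 = 4^2 + 3; sub 5 for 4: 5^2 + 3; = 28; G_2 = 28−1 = 27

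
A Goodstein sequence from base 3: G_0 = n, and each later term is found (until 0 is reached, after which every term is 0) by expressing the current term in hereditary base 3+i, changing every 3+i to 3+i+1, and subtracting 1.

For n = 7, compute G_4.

9

G_0 = 7. HB_3(7) = 2·3 + 1. Bump = 9. G_1 = 8.
G_1 = 8. HB_4(8) = 2·4. Bump = 10. G_2 = 9.
G_2 = 9. HB_5(9) = 5 + 4. Bump = 10. G_3 = 9.
G_3 = 9. HB_6(9) = 6 + 3. Bump = 10. G_4 = 9.
G_4 = 9. HB_7(9) = 7 + 2. Bump = 10. G_5 = 9.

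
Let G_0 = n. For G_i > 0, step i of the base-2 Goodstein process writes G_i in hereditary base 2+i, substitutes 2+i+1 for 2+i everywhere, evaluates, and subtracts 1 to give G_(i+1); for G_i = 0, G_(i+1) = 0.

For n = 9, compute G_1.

81

[0] 9 ≡ 2^(2 + 1) + 1 (base 2). Lift 3: 82. −1: 81.
[1] 81 ≡ 3^(3 + 1) (base 3). Lift 4: 1024. −1: 1023.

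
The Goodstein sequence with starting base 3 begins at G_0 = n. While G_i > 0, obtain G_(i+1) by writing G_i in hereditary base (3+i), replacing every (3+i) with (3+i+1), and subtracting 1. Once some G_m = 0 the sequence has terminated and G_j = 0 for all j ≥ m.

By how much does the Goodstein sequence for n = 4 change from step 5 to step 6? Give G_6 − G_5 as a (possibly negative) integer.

-1

step 0: 4 = 3 + 1; sub 4 for 3: 4 + 1; = 5; G_1 = 5−1 = 4
step 1: 4 = 4; sub 5 for 4: 5; = 5; G_2 = 5−1 = 4
step 2: 4 = 4; sub 6 for 5: 4; = 4; G_3 = 4−1 = 3
step 3: 3 = 3; sub 7 for 6: 3; = 3; G_4 = 3−1 = 2
step 4: 2 = 2; sub 8 for 7: 2; = 2; G_5 = 2−1 = 1
step 5: 1 = 1; sub 9 for 8: 1; = 1; G_6 = 1−1 = 0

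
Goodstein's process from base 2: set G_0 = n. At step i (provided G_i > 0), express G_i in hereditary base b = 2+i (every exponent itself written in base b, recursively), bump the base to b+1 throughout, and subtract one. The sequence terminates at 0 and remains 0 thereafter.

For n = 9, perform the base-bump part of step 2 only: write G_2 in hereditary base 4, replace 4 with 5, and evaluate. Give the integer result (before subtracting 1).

9 —HB2→ 2^(2 + 1) + 1 —bump→ 3^(3 + 1) + 1 = 82 —(−1)→ 81
81 —HB3→ 3^(3 + 1) —bump→ 4^(4 + 1) = 1024 —(−1)→ 1023
1023 —HB4→ 3·4^4 + 3·4^3 + 3·4^2 + 3·4 + 3 —bump→ 3·5^5 + 3·5^3 + 3·5^2 + 3·5 + 3 = 9843 —(−1)→ 9842

9843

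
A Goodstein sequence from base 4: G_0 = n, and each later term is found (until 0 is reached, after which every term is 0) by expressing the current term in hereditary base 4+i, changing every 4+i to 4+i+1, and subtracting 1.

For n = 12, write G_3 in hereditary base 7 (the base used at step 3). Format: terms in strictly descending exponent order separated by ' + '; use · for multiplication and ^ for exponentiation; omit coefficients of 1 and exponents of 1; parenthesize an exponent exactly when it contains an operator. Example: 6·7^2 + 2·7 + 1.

12 —HB4→ 3·4 —bump→ 3·5 = 15 —(−1)→ 14
14 —HB5→ 2·5 + 4 —bump→ 2·6 + 4 = 16 —(−1)→ 15
15 —HB6→ 2·6 + 3 —bump→ 2·7 + 3 = 17 —(−1)→ 16
16 —HB7→ 2·7 + 2 —bump→ 2·8 + 2 = 18 —(−1)→ 17

2·7 + 2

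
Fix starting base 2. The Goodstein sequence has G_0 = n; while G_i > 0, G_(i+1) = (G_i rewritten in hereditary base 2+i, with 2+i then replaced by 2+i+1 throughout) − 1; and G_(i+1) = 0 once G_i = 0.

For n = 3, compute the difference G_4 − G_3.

-1

step 0: 3 = 2 + 1; sub 3 for 2: 3 + 1; = 4; G_1 = 4−1 = 3
step 1: 3 = 3; sub 4 for 3: 4; = 4; G_2 = 4−1 = 3
step 2: 3 = 3; sub 5 for 4: 3; = 3; G_3 = 3−1 = 2
step 3: 2 = 2; sub 6 for 5: 2; = 2; G_4 = 2−1 = 1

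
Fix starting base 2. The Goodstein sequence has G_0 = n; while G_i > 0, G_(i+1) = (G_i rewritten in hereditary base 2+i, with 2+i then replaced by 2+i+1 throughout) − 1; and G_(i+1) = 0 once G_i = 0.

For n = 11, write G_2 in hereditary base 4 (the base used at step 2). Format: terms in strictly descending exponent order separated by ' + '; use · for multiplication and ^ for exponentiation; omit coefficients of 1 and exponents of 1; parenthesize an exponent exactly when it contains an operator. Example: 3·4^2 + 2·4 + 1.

4^(4 + 1) + 3

step 0: 11 = 2^(2 + 1) + 2 + 1; sub 3 for 2: 3^(3 + 1) + 3 + 1; = 85; G_1 = 85−1 = 84
step 1: 84 = 3^(3 + 1) + 3; sub 4 for 3: 4^(4 + 1) + 4; = 1028; G_2 = 1028−1 = 1027
step 2: 1027 = 4^(4 + 1) + 3; sub 5 for 4: 5^(5 + 1) + 3; = 15628; G_3 = 15628−1 = 15627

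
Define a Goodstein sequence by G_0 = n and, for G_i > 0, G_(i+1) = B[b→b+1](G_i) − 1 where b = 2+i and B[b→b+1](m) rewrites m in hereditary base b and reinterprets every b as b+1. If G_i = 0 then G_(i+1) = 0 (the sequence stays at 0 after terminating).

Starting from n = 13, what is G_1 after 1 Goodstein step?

108

G_0=13  [base 2] 2^(2 + 1) + 2^2 + 1  →[2↦3]→  3^(3 + 1) + 3^3 + 1 = 109  −1 ⇒ G_1=108
G_1=108  [base 3] 3^(3 + 1) + 3^3  →[3↦4]→  4^(4 + 1) + 4^4 = 1280  −1 ⇒ G_2=1279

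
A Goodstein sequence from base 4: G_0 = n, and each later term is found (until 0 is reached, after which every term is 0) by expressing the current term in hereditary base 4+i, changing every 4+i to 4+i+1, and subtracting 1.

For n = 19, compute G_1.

G_0 = 19. HB_4(19) = 4^2 + 3. Bump = 28. G_1 = 27.
G_1 = 27. HB_5(27) = 5^2 + 2. Bump = 38. G_2 = 37.

27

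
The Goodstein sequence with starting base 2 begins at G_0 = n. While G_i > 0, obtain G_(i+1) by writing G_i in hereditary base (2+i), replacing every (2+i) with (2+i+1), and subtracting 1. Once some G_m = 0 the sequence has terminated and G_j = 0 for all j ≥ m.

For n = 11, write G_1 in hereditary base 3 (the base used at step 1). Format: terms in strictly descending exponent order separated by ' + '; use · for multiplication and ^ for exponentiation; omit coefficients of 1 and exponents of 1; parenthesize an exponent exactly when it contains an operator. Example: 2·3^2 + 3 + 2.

3^(3 + 1) + 3

G_0=11  [base 2] 2^(2 + 1) + 2 + 1  →[2↦3]→  3^(3 + 1) + 3 + 1 = 85  −1 ⇒ G_1=84
G_1=84  [base 3] 3^(3 + 1) + 3  →[3↦4]→  4^(4 + 1) + 4 = 1028  −1 ⇒ G_2=1027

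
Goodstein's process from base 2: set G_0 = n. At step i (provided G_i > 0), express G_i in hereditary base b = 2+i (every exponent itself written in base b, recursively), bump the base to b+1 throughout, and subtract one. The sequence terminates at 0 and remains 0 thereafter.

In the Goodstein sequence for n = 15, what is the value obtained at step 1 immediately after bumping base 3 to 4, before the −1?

i=0: 15 = 2^(2 + 1) + 2^2 + 2 + 1 (b=2); 2→3: 3^(3 + 1) + 3^3 + 3 + 1 = 112; 112−1 = 111
i=1: 111 = 3^(3 + 1) + 3^3 + 3 (b=3); 3→4: 4^(4 + 1) + 4^4 + 4 = 1284; 1284−1 = 1283

1284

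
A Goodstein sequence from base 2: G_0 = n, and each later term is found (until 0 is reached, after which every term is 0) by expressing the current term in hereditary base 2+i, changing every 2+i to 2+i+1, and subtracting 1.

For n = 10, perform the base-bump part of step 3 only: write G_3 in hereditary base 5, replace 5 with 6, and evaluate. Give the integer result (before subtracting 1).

G_0 = 10. HB_2(10) = 2^(2 + 1) + 2. Bump = 84. G_1 = 83.
G_1 = 83. HB_3(83) = 3^(3 + 1) + 2. Bump = 1026. G_2 = 1025.
G_2 = 1025. HB_4(1025) = 4^(4 + 1) + 1. Bump = 15626. G_3 = 15625.
G_3 = 15625. HB_5(15625) = 5^(5 + 1). Bump = 279936. G_4 = 279935.

279936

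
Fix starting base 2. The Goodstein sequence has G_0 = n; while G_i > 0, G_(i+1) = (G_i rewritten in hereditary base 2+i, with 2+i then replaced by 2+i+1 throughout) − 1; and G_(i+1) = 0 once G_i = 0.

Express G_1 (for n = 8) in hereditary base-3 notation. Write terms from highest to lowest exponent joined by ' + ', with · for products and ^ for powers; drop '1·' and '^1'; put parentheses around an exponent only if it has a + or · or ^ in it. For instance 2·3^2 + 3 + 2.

i=0: 8 = 2^(2 + 1) (b=2); 2→3: 3^(3 + 1) = 81; 81−1 = 80
i=1: 80 = 2·3^3 + 2·3^2 + 2·3 + 2 (b=3); 3→4: 2·4^4 + 2·4^2 + 2·4 + 2 = 554; 554−1 = 553

2·3^3 + 2·3^2 + 2·3 + 2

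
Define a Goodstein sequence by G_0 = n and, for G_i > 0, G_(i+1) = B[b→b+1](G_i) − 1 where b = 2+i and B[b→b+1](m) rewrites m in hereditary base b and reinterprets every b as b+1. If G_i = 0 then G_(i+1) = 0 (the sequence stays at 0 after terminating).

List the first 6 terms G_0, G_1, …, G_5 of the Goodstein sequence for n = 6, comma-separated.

6, 29, 257, 3125, 46655, 98039

step 0: 6 = 2^2 + 2; sub 3 for 2: 3^3 + 3; = 30; G_1 = 30−1 = 29
step 1: 29 = 3^3 + 2; sub 4 for 3: 4^4 + 2; = 258; G_2 = 258−1 = 257
step 2: 257 = 4^4 + 1; sub 5 for 4: 5^5 + 1; = 3126; G_3 = 3126−1 = 3125
step 3: 3125 = 5^5; sub 6 for 5: 6^6; = 46656; G_4 = 46656−1 = 46655
step 4: 46655 = 5·6^5 + 5·6^4 + 5·6^3 + 5·6^2 + 5·6 + 5; sub 7 for 6: 5·7^5 + 5·7^4 + 5·7^3 + 5·7^2 + 5·7 + 5; = 98040; G_5 = 98040−1 = 98039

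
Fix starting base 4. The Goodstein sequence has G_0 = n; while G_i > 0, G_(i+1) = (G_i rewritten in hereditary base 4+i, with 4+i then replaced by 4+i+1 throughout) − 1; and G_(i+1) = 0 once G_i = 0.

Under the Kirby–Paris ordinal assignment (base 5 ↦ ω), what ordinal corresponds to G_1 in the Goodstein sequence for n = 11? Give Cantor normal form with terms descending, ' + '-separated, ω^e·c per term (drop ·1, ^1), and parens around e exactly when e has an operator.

G_0 = 11. HB_4(11) = 2·4 + 3. Bump = 13. G_1 = 12.
G_1 = 12. HB_5(12) = 2·5 + 2. Bump = 14. G_2 = 13.

ω·2 + 2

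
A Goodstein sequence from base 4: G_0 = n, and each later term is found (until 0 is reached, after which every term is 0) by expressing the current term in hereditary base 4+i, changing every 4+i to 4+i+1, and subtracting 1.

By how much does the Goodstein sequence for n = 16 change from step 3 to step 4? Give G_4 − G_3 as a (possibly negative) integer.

3

G_0=16  [base 4] 4^2  →[4↦5]→  5^2 = 25  −1 ⇒ G_1=24
G_1=24  [base 5] 4·5 + 4  →[5↦6]→  4·6 + 4 = 28  −1 ⇒ G_2=27
G_2=27  [base 6] 4·6 + 3  →[6↦7]→  4·7 + 3 = 31  −1 ⇒ G_3=30
G_3=30  [base 7] 4·7 + 2  →[7↦8]→  4·8 + 2 = 34  −1 ⇒ G_4=33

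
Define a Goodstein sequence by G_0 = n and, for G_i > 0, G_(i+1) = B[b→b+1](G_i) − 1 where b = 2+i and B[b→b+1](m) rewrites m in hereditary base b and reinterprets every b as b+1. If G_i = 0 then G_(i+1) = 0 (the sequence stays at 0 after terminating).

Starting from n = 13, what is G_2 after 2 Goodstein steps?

13 —HB2→ 2^(2 + 1) + 2^2 + 1 —bump→ 3^(3 + 1) + 3^3 + 1 = 109 —(−1)→ 108
108 —HB3→ 3^(3 + 1) + 3^3 —bump→ 4^(4 + 1) + 4^4 = 1280 —(−1)→ 1279
1279 —HB4→ 4^(4 + 1) + 3·4^3 + 3·4^2 + 3·4 + 3 —bump→ 5^(5 + 1) + 3·5^3 + 3·5^2 + 3·5 + 3 = 16093 —(−1)→ 16092

1279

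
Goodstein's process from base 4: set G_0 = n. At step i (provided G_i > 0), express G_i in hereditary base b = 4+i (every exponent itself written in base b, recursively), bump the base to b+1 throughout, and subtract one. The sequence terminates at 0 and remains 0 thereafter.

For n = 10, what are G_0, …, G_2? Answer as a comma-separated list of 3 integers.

10, 11, 12

10 —HB4→ 2·4 + 2 —bump→ 2·5 + 2 = 12 —(−1)→ 11
11 —HB5→ 2·5 + 1 —bump→ 2·6 + 1 = 13 —(−1)→ 12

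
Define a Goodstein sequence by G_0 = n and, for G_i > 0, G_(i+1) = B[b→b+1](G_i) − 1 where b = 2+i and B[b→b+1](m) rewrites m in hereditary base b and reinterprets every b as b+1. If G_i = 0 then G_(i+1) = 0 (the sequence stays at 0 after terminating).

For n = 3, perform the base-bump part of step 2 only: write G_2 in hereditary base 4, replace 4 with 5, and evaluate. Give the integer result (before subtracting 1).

i=0: 3 = 2 + 1 (b=2); 2→3: 3 + 1 = 4; 4−1 = 3
i=1: 3 = 3 (b=3); 3→4: 4 = 4; 4−1 = 3
i=2: 3 = 3 (b=4); 4→5: 3 = 3; 3−1 = 2

3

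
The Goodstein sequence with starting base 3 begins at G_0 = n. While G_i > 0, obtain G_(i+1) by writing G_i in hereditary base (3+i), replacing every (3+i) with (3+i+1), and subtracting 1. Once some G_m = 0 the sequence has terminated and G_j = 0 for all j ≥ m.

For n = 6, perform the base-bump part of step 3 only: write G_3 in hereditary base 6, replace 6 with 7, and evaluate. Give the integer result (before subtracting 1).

8

G_0=6  [base 3] 2·3  →[3↦4]→  2·4 = 8  −1 ⇒ G_1=7
G_1=7  [base 4] 4 + 3  →[4↦5]→  5 + 3 = 8  −1 ⇒ G_2=7
G_2=7  [base 5] 5 + 2  →[5↦6]→  6 + 2 = 8  −1 ⇒ G_3=7
G_3=7  [base 6] 6 + 1  →[6↦7]→  7 + 1 = 8  −1 ⇒ G_4=7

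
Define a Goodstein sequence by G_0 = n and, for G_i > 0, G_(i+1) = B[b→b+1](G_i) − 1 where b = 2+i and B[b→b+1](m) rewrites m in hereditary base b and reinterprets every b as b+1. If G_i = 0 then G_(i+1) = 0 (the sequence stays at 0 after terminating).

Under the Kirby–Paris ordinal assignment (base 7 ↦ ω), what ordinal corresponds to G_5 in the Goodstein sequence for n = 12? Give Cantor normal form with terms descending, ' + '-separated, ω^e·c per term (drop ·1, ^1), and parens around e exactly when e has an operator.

ω^(ω + 1) + ω^2·2 + ω + 4

(0) 12|_2 = 2^(2 + 1) + 2^2 ↦ 3^(3 + 1) + 3^3|_3 = 108 ⇒ 107
(1) 107|_3 = 3^(3 + 1) + 2·3^2 + 2·3 + 2 ↦ 4^(4 + 1) + 2·4^2 + 2·4 + 2|_4 = 1066 ⇒ 1065
(2) 1065|_4 = 4^(4 + 1) + 2·4^2 + 2·4 + 1 ↦ 5^(5 + 1) + 2·5^2 + 2·5 + 1|_5 = 15686 ⇒ 15685
(3) 15685|_5 = 5^(5 + 1) + 2·5^2 + 2·5 ↦ 6^(6 + 1) + 2·6^2 + 2·6|_6 = 280020 ⇒ 280019
(4) 280019|_6 = 6^(6 + 1) + 2·6^2 + 6 + 5 ↦ 7^(7 + 1) + 2·7^2 + 7 + 5|_7 = 5764911 ⇒ 5764910
(5) 5764910|_7 = 7^(7 + 1) + 2·7^2 + 7 + 4 ↦ 8^(8 + 1) + 2·8^2 + 8 + 4|_8 = 134217868 ⇒ 134217867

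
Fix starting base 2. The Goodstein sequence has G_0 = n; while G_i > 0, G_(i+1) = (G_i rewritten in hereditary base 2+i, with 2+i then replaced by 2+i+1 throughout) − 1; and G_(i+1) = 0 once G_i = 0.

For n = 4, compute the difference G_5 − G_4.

4 —HB2→ 2^2 —bump→ 3^3 = 27 —(−1)→ 26
26 —HB3→ 2·3^2 + 2·3 + 2 —bump→ 2·4^2 + 2·4 + 2 = 42 —(−1)→ 41
41 —HB4→ 2·4^2 + 2·4 + 1 —bump→ 2·5^2 + 2·5 + 1 = 61 —(−1)→ 60
60 —HB5→ 2·5^2 + 2·5 —bump→ 2·6^2 + 2·6 = 84 —(−1)→ 83
83 —HB6→ 2·6^2 + 6 + 5 —bump→ 2·7^2 + 7 + 5 = 110 —(−1)→ 109

26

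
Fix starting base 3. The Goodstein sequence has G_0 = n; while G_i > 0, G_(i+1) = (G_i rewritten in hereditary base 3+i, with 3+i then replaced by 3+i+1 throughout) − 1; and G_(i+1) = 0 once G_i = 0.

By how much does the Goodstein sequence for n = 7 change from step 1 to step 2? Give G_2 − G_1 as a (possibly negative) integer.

(0) 7|_3 = 2·3 + 1 ↦ 2·4 + 1|_4 = 9 ⇒ 8
(1) 8|_4 = 2·4 ↦ 2·5|_5 = 10 ⇒ 9

1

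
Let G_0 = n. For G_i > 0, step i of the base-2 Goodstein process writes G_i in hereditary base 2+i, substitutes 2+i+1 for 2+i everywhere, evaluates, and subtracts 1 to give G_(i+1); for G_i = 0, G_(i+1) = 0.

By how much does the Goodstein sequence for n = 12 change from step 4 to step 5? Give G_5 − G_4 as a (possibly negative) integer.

5484891

12 —HB2→ 2^(2 + 1) + 2^2 —bump→ 3^(3 + 1) + 3^3 = 108 —(−1)→ 107
107 —HB3→ 3^(3 + 1) + 2·3^2 + 2·3 + 2 —bump→ 4^(4 + 1) + 2·4^2 + 2·4 + 2 = 1066 —(−1)→ 1065
1065 —HB4→ 4^(4 + 1) + 2·4^2 + 2·4 + 1 —bump→ 5^(5 + 1) + 2·5^2 + 2·5 + 1 = 15686 —(−1)→ 15685
15685 —HB5→ 5^(5 + 1) + 2·5^2 + 2·5 —bump→ 6^(6 + 1) + 2·6^2 + 2·6 = 280020 —(−1)→ 280019
280019 —HB6→ 6^(6 + 1) + 2·6^2 + 6 + 5 —bump→ 7^(7 + 1) + 2·7^2 + 7 + 5 = 5764911 —(−1)→ 5764910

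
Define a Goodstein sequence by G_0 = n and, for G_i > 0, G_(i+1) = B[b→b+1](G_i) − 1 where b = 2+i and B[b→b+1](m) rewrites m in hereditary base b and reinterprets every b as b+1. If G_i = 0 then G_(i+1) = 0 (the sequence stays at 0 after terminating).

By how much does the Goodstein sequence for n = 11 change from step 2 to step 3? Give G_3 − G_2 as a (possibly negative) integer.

(0) 11|_2 = 2^(2 + 1) + 2 + 1 ↦ 3^(3 + 1) + 3 + 1|_3 = 85 ⇒ 84
(1) 84|_3 = 3^(3 + 1) + 3 ↦ 4^(4 + 1) + 4|_4 = 1028 ⇒ 1027
(2) 1027|_4 = 4^(4 + 1) + 3 ↦ 5^(5 + 1) + 3|_5 = 15628 ⇒ 15627

14600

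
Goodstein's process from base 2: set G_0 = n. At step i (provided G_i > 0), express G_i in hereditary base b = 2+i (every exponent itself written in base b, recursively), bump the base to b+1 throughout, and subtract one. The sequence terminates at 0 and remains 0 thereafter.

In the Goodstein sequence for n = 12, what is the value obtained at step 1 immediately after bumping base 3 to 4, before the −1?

12 —HB2→ 2^(2 + 1) + 2^2 —bump→ 3^(3 + 1) + 3^3 = 108 —(−1)→ 107
107 —HB3→ 3^(3 + 1) + 2·3^2 + 2·3 + 2 —bump→ 4^(4 + 1) + 2·4^2 + 2·4 + 2 = 1066 —(−1)→ 1065

1066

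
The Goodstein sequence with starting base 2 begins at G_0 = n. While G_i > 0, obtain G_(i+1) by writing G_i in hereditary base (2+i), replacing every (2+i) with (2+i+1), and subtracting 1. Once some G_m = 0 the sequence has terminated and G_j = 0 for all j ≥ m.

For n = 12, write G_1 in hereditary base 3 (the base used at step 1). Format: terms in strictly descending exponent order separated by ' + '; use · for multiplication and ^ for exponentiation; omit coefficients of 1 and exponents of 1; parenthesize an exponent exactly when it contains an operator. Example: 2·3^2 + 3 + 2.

3^(3 + 1) + 2·3^2 + 2·3 + 2

12 —HB2→ 2^(2 + 1) + 2^2 —bump→ 3^(3 + 1) + 3^3 = 108 —(−1)→ 107
107 —HB3→ 3^(3 + 1) + 2·3^2 + 2·3 + 2 —bump→ 4^(4 + 1) + 2·4^2 + 2·4 + 2 = 1066 —(−1)→ 1065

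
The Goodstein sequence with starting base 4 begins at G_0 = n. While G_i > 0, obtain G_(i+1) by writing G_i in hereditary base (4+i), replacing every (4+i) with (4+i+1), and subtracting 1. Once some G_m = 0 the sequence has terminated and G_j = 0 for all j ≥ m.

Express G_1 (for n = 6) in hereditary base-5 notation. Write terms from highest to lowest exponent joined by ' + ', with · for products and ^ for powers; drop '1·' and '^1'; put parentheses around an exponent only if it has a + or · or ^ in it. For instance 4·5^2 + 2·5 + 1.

5 + 1

step 0: 6 = 4 + 2; sub 5 for 4: 5 + 2; = 7; G_1 = 7−1 = 6
step 1: 6 = 5 + 1; sub 6 for 5: 6 + 1; = 7; G_2 = 7−1 = 6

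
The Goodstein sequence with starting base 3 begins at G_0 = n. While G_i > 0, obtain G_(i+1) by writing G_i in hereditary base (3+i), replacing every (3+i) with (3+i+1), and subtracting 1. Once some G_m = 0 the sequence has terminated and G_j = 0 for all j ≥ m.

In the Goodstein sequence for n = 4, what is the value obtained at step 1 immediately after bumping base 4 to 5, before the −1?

5

4 —HB3→ 3 + 1 —bump→ 4 + 1 = 5 —(−1)→ 4
4 —HB4→ 4 —bump→ 5 = 5 —(−1)→ 4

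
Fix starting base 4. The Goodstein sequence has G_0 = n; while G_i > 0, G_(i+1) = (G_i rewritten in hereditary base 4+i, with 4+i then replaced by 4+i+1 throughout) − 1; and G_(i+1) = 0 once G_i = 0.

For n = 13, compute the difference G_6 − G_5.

G_0=13  [base 4] 3·4 + 1  →[4↦5]→  3·5 + 1 = 16  −1 ⇒ G_1=15
G_1=15  [base 5] 3·5  →[5↦6]→  3·6 = 18  −1 ⇒ G_2=17
G_2=17  [base 6] 2·6 + 5  →[6↦7]→  2·7 + 5 = 19  −1 ⇒ G_3=18
G_3=18  [base 7] 2·7 + 4  →[7↦8]→  2·8 + 4 = 20  −1 ⇒ G_4=19
G_4=19  [base 8] 2·8 + 3  →[8↦9]→  2·9 + 3 = 21  −1 ⇒ G_5=20
G_5=20  [base 9] 2·9 + 2  →[9↦10]→  2·10 + 2 = 22  −1 ⇒ G_6=21

1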